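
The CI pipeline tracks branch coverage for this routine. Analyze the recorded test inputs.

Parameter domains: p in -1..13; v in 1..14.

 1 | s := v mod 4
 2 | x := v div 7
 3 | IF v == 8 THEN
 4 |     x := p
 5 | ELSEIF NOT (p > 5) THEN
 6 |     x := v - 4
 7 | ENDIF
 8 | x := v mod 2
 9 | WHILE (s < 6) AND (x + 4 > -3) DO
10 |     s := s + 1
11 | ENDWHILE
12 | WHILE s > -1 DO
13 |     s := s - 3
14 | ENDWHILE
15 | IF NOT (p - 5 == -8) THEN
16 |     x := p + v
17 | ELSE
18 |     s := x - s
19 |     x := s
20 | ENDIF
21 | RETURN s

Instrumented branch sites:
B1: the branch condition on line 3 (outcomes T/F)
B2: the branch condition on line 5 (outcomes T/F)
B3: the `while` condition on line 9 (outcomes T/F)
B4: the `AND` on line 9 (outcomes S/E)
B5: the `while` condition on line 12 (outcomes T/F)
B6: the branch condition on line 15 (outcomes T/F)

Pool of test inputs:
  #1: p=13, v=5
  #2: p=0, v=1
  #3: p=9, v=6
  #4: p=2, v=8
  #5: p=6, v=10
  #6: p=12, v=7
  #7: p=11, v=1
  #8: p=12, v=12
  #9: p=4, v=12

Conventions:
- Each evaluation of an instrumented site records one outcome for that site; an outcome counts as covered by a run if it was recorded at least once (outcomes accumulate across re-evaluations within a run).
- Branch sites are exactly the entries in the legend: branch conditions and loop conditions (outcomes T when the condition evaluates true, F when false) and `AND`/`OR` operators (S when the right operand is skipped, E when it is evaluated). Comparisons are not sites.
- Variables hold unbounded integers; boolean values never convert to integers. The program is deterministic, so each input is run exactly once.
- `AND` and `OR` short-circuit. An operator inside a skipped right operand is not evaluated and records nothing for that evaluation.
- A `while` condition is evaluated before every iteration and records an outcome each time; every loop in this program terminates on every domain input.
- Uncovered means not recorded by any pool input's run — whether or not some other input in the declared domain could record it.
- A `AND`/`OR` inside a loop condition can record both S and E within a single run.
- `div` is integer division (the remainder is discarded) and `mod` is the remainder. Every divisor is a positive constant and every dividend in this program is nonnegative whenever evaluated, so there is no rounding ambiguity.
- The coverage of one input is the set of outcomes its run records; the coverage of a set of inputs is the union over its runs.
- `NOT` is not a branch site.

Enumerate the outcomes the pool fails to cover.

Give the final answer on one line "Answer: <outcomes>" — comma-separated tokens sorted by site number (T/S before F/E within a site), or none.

input #1, p=13, v=5: events B1->F, B2->F, B4->E, B3->T, B4->E, B3->T, B4->E, B3->T, B4->E, B3->T, B4->E, B3->T, B4->S, B3->F, ...; outcomes B1=F, B2=F, B3=T, B3=F, B4=S, B4=E, B5=T, B5=F, B6=T
input #2, p=0, v=1: events B1->F, B2->T, B4->E, B3->T, B4->E, B3->T, B4->E, B3->T, B4->E, B3->T, B4->E, B3->T, B4->S, B3->F, ...; outcomes B1=F, B2=T, B3=T, B3=F, B4=S, B4=E, B5=T, B5=F, B6=T
input #3, p=9, v=6: events B1->F, B2->F, B4->E, B3->T, B4->E, B3->T, B4->E, B3->T, B4->E, B3->T, B4->S, B3->F, B5->T, B5->T, ...; outcomes B1=F, B2=F, B3=T, B3=F, B4=S, B4=E, B5=T, B5=F, B6=T
input #4, p=2, v=8: events B1->T, B4->E, B3->T, B4->E, B3->T, B4->E, B3->T, B4->E, B3->T, B4->E, B3->T, B4->E, B3->T, B4->S, ...; outcomes B1=T, B3=T, B3=F, B4=S, B4=E, B5=T, B5=F, B6=T
input #5, p=6, v=10: events B1->F, B2->F, B4->E, B3->T, B4->E, B3->T, B4->E, B3->T, B4->E, B3->T, B4->S, B3->F, B5->T, B5->T, ...; outcomes B1=F, B2=F, B3=T, B3=F, B4=S, B4=E, B5=T, B5=F, B6=T
input #6, p=12, v=7: events B1->F, B2->F, B4->E, B3->T, B4->E, B3->T, B4->E, B3->T, B4->S, B3->F, B5->T, B5->T, B5->T, B5->F, ...; outcomes B1=F, B2=F, B3=T, B3=F, B4=S, B4=E, B5=T, B5=F, B6=T
input #7, p=11, v=1: events B1->F, B2->F, B4->E, B3->T, B4->E, B3->T, B4->E, B3->T, B4->E, B3->T, B4->E, B3->T, B4->S, B3->F, ...; outcomes B1=F, B2=F, B3=T, B3=F, B4=S, B4=E, B5=T, B5=F, B6=T
input #8, p=12, v=12: events B1->F, B2->F, B4->E, B3->T, B4->E, B3->T, B4->E, B3->T, B4->E, B3->T, B4->E, B3->T, B4->E, B3->T, ...; outcomes B1=F, B2=F, B3=T, B3=F, B4=S, B4=E, B5=T, B5=F, B6=T
input #9, p=4, v=12: events B1->F, B2->T, B4->E, B3->T, B4->E, B3->T, B4->E, B3->T, B4->E, B3->T, B4->E, B3->T, B4->E, B3->T, ...; outcomes B1=F, B2=T, B3=T, B3=F, B4=S, B4=E, B5=T, B5=F, B6=T
union over the pool: B1=T, B1=F, B2=T, B2=F, B3=T, B3=F, B4=S, B4=E, B5=T, B5=F, B6=T
uncovered (1 of 12): B6=F

Answer: B6=F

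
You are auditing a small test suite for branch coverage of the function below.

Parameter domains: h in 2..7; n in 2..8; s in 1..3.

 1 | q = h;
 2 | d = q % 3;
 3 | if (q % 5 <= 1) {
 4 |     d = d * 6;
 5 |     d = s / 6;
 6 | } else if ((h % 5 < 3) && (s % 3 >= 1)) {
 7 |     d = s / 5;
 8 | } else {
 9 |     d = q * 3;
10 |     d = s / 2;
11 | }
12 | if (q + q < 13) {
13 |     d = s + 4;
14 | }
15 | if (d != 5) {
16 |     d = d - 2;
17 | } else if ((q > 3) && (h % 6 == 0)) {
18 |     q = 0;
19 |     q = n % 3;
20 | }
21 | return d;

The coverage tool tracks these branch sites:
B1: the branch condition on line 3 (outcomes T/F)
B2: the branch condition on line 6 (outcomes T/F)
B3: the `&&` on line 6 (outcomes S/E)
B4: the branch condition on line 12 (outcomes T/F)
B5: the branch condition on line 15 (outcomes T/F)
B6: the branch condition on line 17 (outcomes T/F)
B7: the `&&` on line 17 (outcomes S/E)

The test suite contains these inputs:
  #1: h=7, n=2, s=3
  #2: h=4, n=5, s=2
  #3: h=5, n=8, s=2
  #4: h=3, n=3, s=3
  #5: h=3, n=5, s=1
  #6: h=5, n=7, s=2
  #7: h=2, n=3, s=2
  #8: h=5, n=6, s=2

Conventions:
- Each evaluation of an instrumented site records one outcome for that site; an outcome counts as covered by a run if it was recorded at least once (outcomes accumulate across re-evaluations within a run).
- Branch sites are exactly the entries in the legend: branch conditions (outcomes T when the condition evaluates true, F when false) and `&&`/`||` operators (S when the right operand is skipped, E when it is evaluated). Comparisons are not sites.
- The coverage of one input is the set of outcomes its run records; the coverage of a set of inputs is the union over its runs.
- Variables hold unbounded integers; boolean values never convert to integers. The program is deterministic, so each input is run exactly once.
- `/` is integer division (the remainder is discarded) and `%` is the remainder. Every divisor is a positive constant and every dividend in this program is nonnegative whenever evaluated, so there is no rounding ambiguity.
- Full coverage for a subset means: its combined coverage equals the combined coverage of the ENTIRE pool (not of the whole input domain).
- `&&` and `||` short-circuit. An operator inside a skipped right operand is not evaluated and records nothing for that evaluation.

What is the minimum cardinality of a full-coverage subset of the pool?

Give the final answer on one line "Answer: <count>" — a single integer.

#1 (h=7, n=2, s=3) -> B1->F, B3->E, B2->F, B4->F, B5->T; covered: B1=F, B2=F, B3=E, B4=F, B5=T
#2 (h=4, n=5, s=2) -> B1->F, B3->S, B2->F, B4->T, B5->T; covered: B1=F, B2=F, B3=S, B4=T, B5=T
#3 (h=5, n=8, s=2) -> B1->T, B4->T, B5->T; covered: B1=T, B4=T, B5=T
#4 (h=3, n=3, s=3) -> B1->F, B3->S, B2->F, B4->T, B5->T; covered: B1=F, B2=F, B3=S, B4=T, B5=T
#5 (h=3, n=5, s=1) -> B1->F, B3->S, B2->F, B4->T, B5->F, B7->S, B6->F; covered: B1=F, B2=F, B3=S, B4=T, B5=F, B6=F, B7=S
#6 (h=5, n=7, s=2) -> B1->T, B4->T, B5->T; covered: B1=T, B4=T, B5=T
#7 (h=2, n=3, s=2) -> B1->F, B3->E, B2->T, B4->T, B5->T; covered: B1=F, B2=T, B3=E, B4=T, B5=T
#8 (h=5, n=6, s=2) -> B1->T, B4->T, B5->T; covered: B1=T, B4=T, B5=T
union over all inputs: B1=T, B1=F, B2=T, B2=F, B3=S, B3=E, B4=T, B4=F, B5=T, B5=F, B6=F, B7=S (12 outcomes)
no size-1 subset reaches all 12 outcomes (best union: 7/12)
no size-2 subset reaches all 12 outcomes (best union: 10/12)
no size-3 subset reaches all 12 outcomes (best union: 11/12)
the canonical winner is {1, 3, 5, 7}: size 4, full 12-outcome coverage, earliest index list among size-4 covers

Answer: 4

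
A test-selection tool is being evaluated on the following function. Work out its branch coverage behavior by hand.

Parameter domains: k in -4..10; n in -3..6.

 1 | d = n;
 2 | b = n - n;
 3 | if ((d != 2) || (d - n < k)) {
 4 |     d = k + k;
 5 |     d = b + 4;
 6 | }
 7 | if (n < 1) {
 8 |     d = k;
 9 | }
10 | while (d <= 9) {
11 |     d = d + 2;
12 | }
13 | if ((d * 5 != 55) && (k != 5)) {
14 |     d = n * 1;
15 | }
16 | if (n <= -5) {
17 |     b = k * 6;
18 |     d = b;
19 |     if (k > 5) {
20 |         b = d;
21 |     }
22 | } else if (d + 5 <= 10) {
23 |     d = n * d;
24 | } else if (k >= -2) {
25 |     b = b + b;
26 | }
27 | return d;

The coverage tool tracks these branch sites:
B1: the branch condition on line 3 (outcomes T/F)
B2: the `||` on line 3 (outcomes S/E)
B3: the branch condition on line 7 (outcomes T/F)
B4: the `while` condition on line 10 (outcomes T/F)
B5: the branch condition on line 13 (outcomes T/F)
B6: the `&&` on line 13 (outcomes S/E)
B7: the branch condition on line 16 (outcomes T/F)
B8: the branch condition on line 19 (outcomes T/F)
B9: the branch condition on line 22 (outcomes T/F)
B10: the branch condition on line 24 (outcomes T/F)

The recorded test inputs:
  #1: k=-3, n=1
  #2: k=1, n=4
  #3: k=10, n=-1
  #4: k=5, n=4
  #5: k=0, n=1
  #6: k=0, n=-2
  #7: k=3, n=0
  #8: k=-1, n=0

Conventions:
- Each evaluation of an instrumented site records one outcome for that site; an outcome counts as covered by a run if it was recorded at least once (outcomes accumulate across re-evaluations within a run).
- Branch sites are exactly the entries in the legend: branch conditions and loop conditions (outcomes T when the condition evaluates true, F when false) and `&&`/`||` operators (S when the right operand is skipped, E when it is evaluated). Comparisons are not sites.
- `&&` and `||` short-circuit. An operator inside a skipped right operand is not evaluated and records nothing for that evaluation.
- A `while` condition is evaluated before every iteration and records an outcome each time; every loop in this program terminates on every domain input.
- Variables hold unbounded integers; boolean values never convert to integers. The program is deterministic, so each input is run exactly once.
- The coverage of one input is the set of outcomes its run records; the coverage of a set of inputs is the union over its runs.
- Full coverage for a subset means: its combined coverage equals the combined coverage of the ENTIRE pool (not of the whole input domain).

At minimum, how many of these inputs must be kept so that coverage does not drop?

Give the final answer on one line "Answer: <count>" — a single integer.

test 1 (k=-3, n=1) hits B1=T, B2=S, B3=F, B4=T, B4=F, B5=T, B6=E, B7=F, B9=T
test 2 (k=1, n=4) hits B1=T, B2=S, B3=F, B4=T, B4=F, B5=T, B6=E, B7=F, B9=T
test 3 (k=10, n=-1) hits B1=T, B2=S, B3=T, B4=F, B5=T, B6=E, B7=F, B9=T
test 4 (k=5, n=4) hits B1=T, B2=S, B3=F, B4=T, B4=F, B5=F, B6=E, B7=F, B9=F, B10=T
test 5 (k=0, n=1) hits B1=T, B2=S, B3=F, B4=T, B4=F, B5=T, B6=E, B7=F, B9=T
test 6 (k=0, n=-2) hits B1=T, B2=S, B3=T, B4=T, B4=F, B5=T, B6=E, B7=F, B9=T
test 7 (k=3, n=0) hits B1=T, B2=S, B3=T, B4=T, B4=F, B5=F, B6=S, B7=F, B9=F, B10=T
test 8 (k=-1, n=0) hits B1=T, B2=S, B3=T, B4=T, B4=F, B5=F, B6=S, B7=F, B9=F, B10=T
together the pool reaches 14 outcomes: B1=T, B2=S, B3=T, B3=F, B4=T, B4=F, B5=T, B5=F, B6=S, B6=E, B7=F, B9=T, B9=F, B10=T
size 1 is not enough: best union over all size-1 subsets is 10/14
size 2: inputs {1, 7} cover all 14 outcomes, and no lexicographically smaller subset of this size does

Answer: 2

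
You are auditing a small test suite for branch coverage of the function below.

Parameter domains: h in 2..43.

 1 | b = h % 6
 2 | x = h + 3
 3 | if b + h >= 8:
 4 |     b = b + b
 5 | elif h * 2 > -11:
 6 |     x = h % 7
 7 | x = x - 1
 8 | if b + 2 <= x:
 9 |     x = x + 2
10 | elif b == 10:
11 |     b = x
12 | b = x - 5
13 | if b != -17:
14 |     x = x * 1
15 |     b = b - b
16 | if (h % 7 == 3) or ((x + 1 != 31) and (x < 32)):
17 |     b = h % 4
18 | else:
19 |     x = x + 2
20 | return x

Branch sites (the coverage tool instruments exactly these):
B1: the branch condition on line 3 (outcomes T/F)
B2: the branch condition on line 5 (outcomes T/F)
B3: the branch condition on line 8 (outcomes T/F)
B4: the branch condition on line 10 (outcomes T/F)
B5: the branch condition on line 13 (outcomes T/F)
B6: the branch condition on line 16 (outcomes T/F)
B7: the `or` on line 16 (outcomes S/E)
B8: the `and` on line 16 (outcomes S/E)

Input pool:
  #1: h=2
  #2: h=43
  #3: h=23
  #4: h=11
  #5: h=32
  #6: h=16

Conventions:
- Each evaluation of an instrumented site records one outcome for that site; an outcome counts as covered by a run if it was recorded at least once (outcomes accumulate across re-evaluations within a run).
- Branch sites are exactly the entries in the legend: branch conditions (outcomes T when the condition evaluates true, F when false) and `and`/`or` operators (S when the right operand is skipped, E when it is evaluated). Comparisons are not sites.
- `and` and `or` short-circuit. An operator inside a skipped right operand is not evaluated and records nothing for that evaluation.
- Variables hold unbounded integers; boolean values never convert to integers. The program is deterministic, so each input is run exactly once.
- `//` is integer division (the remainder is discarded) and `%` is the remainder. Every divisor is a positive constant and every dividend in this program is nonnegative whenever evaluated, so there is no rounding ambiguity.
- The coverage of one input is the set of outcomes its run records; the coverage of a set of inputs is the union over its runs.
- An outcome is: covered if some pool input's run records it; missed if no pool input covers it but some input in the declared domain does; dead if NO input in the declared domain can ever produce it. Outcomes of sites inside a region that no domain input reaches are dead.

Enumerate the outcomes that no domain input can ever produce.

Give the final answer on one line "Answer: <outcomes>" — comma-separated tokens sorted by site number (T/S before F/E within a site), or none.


exhaustive pass over the 42-input domain:
  B2=F: no domain input ever produces it -> dead
  B5=F: no domain input ever produces it -> dead
  reachable outcomes have witnesses, e.g. B1=T (e.g. h=4), B1=F (e.g. h=2), B2=T (e.g. h=2), B3=T (e.g. h=6)
Answer: B2=F, B5=F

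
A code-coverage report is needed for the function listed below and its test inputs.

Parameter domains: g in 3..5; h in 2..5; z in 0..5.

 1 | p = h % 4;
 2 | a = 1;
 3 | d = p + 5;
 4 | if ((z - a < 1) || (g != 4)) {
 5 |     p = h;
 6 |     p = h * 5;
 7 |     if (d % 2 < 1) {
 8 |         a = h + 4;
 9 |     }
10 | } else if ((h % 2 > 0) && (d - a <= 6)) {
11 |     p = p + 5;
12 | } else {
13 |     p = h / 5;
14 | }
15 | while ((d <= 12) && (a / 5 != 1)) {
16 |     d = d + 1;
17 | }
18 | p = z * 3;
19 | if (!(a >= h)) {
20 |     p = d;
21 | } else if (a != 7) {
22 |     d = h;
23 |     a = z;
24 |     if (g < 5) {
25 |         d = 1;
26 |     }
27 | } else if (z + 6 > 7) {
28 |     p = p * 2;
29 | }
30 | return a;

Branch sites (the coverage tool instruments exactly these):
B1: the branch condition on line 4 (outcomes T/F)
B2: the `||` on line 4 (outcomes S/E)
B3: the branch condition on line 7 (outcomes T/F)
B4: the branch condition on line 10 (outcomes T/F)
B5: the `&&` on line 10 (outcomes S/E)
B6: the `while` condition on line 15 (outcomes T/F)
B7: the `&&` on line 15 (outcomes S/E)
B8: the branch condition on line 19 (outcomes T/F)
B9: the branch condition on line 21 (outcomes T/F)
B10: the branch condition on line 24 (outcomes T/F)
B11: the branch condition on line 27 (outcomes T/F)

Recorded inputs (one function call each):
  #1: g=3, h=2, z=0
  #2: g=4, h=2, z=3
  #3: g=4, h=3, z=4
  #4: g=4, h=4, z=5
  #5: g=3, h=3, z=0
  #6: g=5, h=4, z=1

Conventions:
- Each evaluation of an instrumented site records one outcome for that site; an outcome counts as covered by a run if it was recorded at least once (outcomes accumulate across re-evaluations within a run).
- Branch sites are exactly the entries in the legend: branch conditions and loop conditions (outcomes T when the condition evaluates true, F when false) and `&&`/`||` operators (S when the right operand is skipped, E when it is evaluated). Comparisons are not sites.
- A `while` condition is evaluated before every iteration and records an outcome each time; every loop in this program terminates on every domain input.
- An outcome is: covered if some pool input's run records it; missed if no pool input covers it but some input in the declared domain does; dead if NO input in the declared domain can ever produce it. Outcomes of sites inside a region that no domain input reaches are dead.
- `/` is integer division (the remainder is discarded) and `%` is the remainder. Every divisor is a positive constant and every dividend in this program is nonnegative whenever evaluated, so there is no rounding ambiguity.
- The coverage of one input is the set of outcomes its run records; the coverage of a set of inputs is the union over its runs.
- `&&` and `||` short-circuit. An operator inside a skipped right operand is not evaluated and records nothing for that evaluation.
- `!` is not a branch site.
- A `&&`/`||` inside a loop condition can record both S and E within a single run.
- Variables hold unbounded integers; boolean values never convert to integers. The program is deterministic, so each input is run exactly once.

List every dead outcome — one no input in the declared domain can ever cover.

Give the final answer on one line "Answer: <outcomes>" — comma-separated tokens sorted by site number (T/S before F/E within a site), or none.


running all 72 domain inputs and tallying outcomes:
  reachable outcomes have witnesses, e.g. B1=T (e.g. g=3, h=2, z=0), B1=F (e.g. g=4, h=2, z=2), B2=S (e.g. g=3, h=2, z=0), B2=E (e.g. g=3, h=2, z=2)
Answer: none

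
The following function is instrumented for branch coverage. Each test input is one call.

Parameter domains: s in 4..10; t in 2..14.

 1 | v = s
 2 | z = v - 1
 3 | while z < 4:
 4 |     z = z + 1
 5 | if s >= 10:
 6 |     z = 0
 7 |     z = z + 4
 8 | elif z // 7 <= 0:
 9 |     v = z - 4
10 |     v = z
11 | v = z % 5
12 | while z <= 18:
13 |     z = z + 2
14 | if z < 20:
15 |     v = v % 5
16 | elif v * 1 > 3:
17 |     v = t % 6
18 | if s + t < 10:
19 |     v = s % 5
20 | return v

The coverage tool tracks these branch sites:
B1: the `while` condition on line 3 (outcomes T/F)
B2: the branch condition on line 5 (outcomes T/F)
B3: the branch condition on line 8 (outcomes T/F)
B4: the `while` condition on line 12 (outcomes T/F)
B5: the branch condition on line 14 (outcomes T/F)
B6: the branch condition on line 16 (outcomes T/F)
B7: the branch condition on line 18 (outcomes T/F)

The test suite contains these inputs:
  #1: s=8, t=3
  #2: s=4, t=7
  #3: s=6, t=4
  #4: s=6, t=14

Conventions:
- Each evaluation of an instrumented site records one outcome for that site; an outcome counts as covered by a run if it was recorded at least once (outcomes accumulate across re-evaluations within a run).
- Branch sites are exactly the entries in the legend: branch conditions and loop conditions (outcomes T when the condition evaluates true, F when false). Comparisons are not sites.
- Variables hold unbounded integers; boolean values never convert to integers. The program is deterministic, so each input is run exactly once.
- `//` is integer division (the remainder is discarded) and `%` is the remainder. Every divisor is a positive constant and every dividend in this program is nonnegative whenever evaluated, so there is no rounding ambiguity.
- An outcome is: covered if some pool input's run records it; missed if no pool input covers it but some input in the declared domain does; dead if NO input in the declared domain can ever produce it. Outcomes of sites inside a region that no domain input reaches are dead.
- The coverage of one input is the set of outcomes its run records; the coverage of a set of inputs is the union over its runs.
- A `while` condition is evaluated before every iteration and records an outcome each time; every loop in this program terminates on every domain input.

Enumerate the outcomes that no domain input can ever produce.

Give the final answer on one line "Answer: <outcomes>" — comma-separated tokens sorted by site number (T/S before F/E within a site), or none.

running all 91 domain inputs and tallying outcomes:
  reachable outcomes have witnesses, e.g. B1=T (e.g. s=4, t=2), B1=F (e.g. s=4, t=2), B2=T (e.g. s=10, t=2), B2=F (e.g. s=4, t=2)

Answer: none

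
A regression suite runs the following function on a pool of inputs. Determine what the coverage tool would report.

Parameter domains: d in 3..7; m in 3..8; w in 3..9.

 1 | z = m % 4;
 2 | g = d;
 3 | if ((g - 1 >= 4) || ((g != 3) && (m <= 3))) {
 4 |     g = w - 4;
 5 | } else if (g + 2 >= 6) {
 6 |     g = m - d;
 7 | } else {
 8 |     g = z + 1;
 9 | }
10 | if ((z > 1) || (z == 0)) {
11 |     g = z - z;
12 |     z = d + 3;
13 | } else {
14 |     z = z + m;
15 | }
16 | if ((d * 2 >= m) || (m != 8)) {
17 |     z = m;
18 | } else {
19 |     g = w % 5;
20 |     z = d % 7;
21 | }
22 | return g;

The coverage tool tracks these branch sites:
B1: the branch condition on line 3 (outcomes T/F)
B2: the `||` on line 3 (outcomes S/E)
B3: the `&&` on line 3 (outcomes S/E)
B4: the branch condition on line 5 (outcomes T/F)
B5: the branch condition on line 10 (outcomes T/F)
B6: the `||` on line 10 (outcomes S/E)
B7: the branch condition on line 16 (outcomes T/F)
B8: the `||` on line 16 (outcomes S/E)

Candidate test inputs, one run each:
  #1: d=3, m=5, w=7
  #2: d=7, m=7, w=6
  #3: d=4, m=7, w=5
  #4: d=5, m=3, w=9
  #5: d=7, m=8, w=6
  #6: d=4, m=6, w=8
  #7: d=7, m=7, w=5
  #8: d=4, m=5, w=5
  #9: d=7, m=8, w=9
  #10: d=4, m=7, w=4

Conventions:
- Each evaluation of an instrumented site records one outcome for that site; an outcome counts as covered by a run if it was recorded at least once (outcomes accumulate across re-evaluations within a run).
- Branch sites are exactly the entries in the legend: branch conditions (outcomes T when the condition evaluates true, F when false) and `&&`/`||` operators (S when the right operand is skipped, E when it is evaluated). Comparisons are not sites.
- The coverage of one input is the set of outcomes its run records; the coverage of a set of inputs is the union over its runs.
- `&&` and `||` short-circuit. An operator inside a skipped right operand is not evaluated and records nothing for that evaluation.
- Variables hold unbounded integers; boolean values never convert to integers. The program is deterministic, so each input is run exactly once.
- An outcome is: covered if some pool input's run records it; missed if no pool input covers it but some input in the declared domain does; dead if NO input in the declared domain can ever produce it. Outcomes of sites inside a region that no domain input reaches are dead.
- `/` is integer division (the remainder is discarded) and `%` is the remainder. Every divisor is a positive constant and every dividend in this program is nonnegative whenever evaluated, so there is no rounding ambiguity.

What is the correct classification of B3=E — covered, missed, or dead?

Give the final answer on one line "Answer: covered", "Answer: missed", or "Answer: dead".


B3=E is recorded by pool input(s) 3, 6, 8, 10 -> covered
Answer: covered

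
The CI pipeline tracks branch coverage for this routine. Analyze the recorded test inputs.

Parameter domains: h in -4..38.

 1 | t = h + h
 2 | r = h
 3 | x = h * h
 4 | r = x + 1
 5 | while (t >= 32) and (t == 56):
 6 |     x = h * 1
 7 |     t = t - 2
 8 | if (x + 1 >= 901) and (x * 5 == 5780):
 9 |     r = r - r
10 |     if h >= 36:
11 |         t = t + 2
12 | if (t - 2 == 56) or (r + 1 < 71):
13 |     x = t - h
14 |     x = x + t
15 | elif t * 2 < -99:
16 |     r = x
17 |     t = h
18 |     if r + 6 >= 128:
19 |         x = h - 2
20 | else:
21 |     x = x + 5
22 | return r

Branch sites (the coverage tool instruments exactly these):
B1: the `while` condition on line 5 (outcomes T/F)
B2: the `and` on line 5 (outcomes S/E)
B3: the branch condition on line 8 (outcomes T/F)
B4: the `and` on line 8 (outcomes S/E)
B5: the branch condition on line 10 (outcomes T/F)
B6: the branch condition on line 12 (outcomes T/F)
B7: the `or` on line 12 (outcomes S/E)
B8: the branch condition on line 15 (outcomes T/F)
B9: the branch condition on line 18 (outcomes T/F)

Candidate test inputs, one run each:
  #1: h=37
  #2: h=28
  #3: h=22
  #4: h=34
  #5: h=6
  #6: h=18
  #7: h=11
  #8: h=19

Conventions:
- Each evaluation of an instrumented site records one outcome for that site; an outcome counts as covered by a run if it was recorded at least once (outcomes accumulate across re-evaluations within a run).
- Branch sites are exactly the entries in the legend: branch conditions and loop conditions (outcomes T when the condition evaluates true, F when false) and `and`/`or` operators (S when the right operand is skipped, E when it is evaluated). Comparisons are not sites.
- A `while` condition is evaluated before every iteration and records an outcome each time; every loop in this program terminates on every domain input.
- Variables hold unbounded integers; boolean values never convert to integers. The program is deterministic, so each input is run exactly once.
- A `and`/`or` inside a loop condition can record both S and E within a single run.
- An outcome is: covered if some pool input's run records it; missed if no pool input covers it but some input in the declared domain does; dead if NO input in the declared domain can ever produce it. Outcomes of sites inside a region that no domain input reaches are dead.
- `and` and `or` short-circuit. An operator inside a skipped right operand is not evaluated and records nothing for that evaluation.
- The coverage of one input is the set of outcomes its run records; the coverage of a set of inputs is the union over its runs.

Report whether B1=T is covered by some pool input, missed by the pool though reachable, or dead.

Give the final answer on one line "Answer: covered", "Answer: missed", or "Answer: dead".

B1=T is recorded by pool input(s) 2 -> covered

Answer: covered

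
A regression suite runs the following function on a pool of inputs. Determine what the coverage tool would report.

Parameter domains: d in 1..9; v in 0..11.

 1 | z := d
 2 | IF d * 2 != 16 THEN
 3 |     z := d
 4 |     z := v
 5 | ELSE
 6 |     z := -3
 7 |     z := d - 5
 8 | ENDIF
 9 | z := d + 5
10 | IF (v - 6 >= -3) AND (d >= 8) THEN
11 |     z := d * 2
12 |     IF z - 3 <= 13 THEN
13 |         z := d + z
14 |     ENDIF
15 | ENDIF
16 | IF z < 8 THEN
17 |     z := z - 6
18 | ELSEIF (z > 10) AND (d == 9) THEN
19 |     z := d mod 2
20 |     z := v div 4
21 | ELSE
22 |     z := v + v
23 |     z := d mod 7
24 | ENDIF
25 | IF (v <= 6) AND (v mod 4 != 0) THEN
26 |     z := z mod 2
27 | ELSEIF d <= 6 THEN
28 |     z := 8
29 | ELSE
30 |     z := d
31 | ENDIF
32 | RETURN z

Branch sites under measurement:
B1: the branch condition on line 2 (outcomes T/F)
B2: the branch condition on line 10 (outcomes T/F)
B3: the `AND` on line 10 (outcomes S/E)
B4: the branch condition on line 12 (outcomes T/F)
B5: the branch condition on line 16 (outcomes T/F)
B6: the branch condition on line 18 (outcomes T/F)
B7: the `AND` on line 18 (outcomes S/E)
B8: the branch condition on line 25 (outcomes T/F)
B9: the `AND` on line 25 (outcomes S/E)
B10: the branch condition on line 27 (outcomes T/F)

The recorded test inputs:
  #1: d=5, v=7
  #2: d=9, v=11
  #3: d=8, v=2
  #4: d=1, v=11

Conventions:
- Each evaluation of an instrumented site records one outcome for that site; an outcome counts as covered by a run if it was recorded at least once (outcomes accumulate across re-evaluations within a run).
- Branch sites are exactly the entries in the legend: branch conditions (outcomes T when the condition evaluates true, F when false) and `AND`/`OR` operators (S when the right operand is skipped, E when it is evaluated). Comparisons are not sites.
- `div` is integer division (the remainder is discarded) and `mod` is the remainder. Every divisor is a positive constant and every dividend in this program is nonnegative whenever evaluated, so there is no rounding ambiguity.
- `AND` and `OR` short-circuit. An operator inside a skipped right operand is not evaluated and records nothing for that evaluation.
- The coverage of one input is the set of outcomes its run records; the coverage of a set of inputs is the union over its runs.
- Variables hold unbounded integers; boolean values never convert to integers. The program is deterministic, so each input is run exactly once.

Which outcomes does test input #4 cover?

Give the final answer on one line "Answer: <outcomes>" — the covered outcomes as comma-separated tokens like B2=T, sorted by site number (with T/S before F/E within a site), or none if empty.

Simulating input #4 (d=1, v=11) step by step:
  B1->T, B3->E, B2->F, B5->T, B9->S, B8->F, B10->T
deduplicating events, the covered set is: B1=T, B2=F, B3=E, B5=T, B8=F, B9=S, B10=T

Answer: B1=T, B2=F, B3=E, B5=T, B8=F, B9=S, B10=T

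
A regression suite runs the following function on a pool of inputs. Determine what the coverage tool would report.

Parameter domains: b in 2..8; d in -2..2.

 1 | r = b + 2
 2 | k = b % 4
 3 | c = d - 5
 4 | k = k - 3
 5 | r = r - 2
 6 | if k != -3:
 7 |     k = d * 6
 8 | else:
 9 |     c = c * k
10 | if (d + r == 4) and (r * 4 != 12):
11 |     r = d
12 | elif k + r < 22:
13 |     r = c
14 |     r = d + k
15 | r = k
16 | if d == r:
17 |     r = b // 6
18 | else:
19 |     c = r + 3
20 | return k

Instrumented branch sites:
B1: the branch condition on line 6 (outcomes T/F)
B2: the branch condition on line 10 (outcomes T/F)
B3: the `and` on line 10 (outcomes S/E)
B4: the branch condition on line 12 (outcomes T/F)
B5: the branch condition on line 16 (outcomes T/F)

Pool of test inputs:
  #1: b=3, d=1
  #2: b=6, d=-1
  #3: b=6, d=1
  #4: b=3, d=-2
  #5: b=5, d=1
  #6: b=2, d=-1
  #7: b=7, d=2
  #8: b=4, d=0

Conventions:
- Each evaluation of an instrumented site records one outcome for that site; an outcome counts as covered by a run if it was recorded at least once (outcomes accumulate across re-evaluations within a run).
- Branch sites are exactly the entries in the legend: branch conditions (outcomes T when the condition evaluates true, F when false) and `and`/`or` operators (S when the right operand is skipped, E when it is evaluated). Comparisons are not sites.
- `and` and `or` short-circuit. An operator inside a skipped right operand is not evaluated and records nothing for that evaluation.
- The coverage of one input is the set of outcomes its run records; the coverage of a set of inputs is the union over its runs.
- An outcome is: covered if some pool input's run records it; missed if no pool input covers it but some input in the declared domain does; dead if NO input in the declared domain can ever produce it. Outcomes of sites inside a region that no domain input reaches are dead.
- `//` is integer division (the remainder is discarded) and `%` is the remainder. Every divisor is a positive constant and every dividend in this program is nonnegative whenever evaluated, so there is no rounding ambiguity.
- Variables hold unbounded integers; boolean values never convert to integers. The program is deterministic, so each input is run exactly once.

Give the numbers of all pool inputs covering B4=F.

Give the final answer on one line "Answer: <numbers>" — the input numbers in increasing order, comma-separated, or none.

input #1 (b=3, d=1): misses B4=F
input #2 (b=6, d=-1): misses B4=F
input #3 (b=6, d=1): misses B4=F
input #4 (b=3, d=-2): misses B4=F
input #5 (b=5, d=1): misses B4=F
input #6 (b=2, d=-1): misses B4=F
input #7 (b=7, d=2): misses B4=F
input #8 (b=4, d=0): misses B4=F

Answer: none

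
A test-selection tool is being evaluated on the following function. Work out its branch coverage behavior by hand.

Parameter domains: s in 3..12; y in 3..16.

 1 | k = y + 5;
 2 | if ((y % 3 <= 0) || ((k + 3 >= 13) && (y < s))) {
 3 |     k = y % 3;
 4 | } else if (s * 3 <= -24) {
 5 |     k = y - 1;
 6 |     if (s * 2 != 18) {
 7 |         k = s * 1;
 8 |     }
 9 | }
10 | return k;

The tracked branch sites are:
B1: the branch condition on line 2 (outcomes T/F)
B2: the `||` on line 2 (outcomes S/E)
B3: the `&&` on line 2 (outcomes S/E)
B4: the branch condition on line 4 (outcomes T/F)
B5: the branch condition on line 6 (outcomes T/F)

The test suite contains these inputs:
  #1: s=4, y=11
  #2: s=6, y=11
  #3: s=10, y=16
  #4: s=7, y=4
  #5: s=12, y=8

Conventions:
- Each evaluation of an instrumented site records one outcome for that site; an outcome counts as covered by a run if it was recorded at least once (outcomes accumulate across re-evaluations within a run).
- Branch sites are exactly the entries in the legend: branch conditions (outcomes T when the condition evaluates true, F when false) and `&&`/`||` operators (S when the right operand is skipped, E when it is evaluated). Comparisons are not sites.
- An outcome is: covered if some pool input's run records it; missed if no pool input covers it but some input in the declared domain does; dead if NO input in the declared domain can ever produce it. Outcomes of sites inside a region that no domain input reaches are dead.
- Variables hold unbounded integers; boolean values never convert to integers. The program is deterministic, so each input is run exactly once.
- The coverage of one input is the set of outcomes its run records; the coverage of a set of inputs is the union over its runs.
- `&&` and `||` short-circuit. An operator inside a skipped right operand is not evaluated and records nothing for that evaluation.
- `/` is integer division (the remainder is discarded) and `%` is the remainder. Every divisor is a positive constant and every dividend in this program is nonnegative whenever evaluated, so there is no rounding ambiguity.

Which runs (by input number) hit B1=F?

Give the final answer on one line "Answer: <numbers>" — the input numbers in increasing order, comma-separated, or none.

input #1 (s=4, y=11): records B1=F
input #2 (s=6, y=11): records B1=F
input #3 (s=10, y=16): records B1=F
input #4 (s=7, y=4): records B1=F
input #5 (s=12, y=8): does not record B1=F

Answer: 1, 2, 3, 4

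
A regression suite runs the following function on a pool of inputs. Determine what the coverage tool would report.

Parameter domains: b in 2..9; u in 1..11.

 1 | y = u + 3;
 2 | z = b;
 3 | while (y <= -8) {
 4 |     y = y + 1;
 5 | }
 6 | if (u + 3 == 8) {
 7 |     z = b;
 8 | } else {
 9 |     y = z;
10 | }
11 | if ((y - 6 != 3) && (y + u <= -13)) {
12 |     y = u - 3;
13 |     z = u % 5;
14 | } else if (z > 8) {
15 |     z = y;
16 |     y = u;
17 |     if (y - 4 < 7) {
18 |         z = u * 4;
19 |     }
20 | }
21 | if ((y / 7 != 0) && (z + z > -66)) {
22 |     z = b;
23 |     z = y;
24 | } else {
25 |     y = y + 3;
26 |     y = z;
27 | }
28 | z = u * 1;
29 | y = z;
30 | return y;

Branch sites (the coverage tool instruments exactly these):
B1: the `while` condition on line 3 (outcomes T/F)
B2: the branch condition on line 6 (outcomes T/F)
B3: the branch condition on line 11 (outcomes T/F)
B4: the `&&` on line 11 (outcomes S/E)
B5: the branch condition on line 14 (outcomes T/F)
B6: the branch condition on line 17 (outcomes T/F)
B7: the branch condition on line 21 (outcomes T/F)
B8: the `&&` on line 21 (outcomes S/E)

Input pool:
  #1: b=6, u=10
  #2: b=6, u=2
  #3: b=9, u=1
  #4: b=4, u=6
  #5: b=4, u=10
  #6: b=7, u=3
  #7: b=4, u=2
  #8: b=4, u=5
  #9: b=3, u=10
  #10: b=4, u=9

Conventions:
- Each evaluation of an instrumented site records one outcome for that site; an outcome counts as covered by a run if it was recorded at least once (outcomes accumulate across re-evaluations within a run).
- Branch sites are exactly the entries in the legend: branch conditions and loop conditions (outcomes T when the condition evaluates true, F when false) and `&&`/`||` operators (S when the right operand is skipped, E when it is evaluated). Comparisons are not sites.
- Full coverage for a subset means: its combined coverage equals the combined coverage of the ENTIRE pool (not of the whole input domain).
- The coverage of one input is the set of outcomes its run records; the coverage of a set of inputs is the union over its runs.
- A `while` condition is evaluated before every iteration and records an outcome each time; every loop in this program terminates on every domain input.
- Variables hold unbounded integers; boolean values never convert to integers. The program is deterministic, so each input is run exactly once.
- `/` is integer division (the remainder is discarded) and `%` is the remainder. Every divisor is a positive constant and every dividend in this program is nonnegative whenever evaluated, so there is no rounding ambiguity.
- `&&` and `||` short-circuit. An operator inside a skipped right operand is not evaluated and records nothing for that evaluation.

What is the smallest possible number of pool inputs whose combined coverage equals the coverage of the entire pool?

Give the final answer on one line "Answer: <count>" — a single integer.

input #1, b=6, u=10: outcomes B1=F, B2=F, B3=F, B4=E, B5=F, B7=F, B8=S
input #2, b=6, u=2: outcomes B1=F, B2=F, B3=F, B4=E, B5=F, B7=F, B8=S
input #3, b=9, u=1: outcomes B1=F, B2=F, B3=F, B4=S, B5=T, B6=T, B7=F, B8=S
input #4, b=4, u=6: outcomes B1=F, B2=F, B3=F, B4=E, B5=F, B7=F, B8=S
input #5, b=4, u=10: outcomes B1=F, B2=F, B3=F, B4=E, B5=F, B7=F, B8=S
input #6, b=7, u=3: outcomes B1=F, B2=F, B3=F, B4=E, B5=F, B7=T, B8=E
input #7, b=4, u=2: outcomes B1=F, B2=F, B3=F, B4=E, B5=F, B7=F, B8=S
input #8, b=4, u=5: outcomes B1=F, B2=T, B3=F, B4=E, B5=F, B7=T, B8=E
input #9, b=3, u=10: outcomes B1=F, B2=F, B3=F, B4=E, B5=F, B7=F, B8=S
input #10, b=4, u=9: outcomes B1=F, B2=F, B3=F, B4=E, B5=F, B7=F, B8=S
pool-wide coverage (13 outcomes): B1=F, B2=T, B2=F, B3=F, B4=S, B4=E, B5=T, B5=F, B6=T, B7=T, B7=F, B8=S, B8=E
checked all size-1 subsets: none covers 13 outcomes (max 8/13)
at size 2, {3, 8} reaches all 13 outcomes; every lexicographically earlier size-2 subset fails

Answer: 2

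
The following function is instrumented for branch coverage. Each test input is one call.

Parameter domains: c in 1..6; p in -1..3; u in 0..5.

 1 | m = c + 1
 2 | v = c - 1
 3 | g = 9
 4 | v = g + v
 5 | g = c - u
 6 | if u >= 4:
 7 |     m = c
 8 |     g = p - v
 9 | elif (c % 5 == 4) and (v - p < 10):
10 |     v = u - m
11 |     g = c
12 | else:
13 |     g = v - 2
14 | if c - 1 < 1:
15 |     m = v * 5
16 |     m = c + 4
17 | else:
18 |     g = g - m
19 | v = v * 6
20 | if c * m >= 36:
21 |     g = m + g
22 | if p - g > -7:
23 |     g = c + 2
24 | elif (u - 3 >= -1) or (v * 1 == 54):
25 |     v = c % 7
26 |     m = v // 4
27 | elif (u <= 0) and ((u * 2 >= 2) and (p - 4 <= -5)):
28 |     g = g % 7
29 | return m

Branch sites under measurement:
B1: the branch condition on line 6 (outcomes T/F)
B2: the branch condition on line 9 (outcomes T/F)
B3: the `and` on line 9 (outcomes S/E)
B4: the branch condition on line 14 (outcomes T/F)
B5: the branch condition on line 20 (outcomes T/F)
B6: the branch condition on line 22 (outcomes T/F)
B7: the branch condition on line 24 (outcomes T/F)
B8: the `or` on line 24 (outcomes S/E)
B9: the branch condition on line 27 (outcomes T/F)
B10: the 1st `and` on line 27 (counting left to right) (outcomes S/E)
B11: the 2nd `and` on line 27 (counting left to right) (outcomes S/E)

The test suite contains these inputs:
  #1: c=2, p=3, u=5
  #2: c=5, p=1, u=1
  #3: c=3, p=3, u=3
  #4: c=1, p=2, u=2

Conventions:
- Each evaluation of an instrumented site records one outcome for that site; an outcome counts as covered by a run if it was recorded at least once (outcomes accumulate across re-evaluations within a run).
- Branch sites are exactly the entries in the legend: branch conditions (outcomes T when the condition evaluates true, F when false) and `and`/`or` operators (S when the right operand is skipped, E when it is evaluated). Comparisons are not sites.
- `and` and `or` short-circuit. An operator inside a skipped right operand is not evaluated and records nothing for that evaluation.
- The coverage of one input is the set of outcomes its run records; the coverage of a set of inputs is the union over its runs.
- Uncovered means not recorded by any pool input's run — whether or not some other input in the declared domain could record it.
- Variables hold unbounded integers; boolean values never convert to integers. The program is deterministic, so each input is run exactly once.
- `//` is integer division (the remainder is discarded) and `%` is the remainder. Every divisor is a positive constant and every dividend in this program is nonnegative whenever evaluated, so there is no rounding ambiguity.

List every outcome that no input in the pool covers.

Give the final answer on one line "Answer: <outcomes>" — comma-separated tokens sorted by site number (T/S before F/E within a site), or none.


#1 (c=2, p=3, u=5) -> covered: B1=T, B4=F, B5=F, B6=T
#2 (c=5, p=1, u=1) -> covered: B1=F, B2=F, B3=S, B4=F, B5=F, B6=T
#3 (c=3, p=3, u=3) -> covered: B1=F, B2=F, B3=S, B4=F, B5=F, B6=T
#4 (c=1, p=2, u=2) -> covered: B1=F, B2=F, B3=S, B4=T, B5=F, B6=T
union over the pool: B1=T, B1=F, B2=F, B3=S, B4=T, B4=F, B5=F, B6=T
uncovered (14 of 22): B2=T, B3=E, B5=T, B6=F, B7=T, B7=F, B8=S, B8=E, B9=T, B9=F, B10=S, B10=E, B11=S, B11=E
Answer: B2=T, B3=E, B5=T, B6=F, B7=T, B7=F, B8=S, B8=E, B9=T, B9=F, B10=S, B10=E, B11=S, B11=E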